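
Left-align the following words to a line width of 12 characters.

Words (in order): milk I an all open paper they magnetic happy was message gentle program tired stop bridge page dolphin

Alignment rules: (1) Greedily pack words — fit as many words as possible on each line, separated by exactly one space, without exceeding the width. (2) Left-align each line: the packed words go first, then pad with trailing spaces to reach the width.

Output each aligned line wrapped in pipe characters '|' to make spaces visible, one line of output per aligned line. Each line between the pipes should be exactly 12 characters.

Line 1: ['milk', 'I', 'an'] (min_width=9, slack=3)
Line 2: ['all', 'open'] (min_width=8, slack=4)
Line 3: ['paper', 'they'] (min_width=10, slack=2)
Line 4: ['magnetic'] (min_width=8, slack=4)
Line 5: ['happy', 'was'] (min_width=9, slack=3)
Line 6: ['message'] (min_width=7, slack=5)
Line 7: ['gentle'] (min_width=6, slack=6)
Line 8: ['program'] (min_width=7, slack=5)
Line 9: ['tired', 'stop'] (min_width=10, slack=2)
Line 10: ['bridge', 'page'] (min_width=11, slack=1)
Line 11: ['dolphin'] (min_width=7, slack=5)

Answer: |milk I an   |
|all open    |
|paper they  |
|magnetic    |
|happy was   |
|message     |
|gentle      |
|program     |
|tired stop  |
|bridge page |
|dolphin     |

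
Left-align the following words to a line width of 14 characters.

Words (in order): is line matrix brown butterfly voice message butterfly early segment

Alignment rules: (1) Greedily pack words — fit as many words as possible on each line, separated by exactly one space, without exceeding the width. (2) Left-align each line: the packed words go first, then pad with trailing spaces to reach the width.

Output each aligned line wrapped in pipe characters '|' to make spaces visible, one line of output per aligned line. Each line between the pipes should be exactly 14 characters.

Answer: |is line matrix|
|brown         |
|butterfly     |
|voice message |
|butterfly     |
|early segment |

Derivation:
Line 1: ['is', 'line', 'matrix'] (min_width=14, slack=0)
Line 2: ['brown'] (min_width=5, slack=9)
Line 3: ['butterfly'] (min_width=9, slack=5)
Line 4: ['voice', 'message'] (min_width=13, slack=1)
Line 5: ['butterfly'] (min_width=9, slack=5)
Line 6: ['early', 'segment'] (min_width=13, slack=1)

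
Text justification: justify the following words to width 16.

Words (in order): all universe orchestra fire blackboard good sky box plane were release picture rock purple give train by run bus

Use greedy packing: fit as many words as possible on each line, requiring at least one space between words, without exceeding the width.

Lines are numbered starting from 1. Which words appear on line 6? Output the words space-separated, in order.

Line 1: ['all', 'universe'] (min_width=12, slack=4)
Line 2: ['orchestra', 'fire'] (min_width=14, slack=2)
Line 3: ['blackboard', 'good'] (min_width=15, slack=1)
Line 4: ['sky', 'box', 'plane'] (min_width=13, slack=3)
Line 5: ['were', 'release'] (min_width=12, slack=4)
Line 6: ['picture', 'rock'] (min_width=12, slack=4)
Line 7: ['purple', 'give'] (min_width=11, slack=5)
Line 8: ['train', 'by', 'run', 'bus'] (min_width=16, slack=0)

Answer: picture rock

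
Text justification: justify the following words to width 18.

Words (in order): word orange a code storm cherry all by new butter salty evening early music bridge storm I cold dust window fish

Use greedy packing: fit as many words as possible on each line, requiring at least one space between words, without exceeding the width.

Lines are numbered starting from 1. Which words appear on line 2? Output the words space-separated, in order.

Line 1: ['word', 'orange', 'a', 'code'] (min_width=18, slack=0)
Line 2: ['storm', 'cherry', 'all'] (min_width=16, slack=2)
Line 3: ['by', 'new', 'butter'] (min_width=13, slack=5)
Line 4: ['salty', 'evening'] (min_width=13, slack=5)
Line 5: ['early', 'music', 'bridge'] (min_width=18, slack=0)
Line 6: ['storm', 'I', 'cold', 'dust'] (min_width=17, slack=1)
Line 7: ['window', 'fish'] (min_width=11, slack=7)

Answer: storm cherry all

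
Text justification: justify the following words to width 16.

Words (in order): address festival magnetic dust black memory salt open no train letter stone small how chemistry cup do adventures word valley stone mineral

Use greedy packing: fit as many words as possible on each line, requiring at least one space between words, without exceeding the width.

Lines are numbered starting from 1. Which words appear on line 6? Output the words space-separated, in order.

Answer: stone small how

Derivation:
Line 1: ['address', 'festival'] (min_width=16, slack=0)
Line 2: ['magnetic', 'dust'] (min_width=13, slack=3)
Line 3: ['black', 'memory'] (min_width=12, slack=4)
Line 4: ['salt', 'open', 'no'] (min_width=12, slack=4)
Line 5: ['train', 'letter'] (min_width=12, slack=4)
Line 6: ['stone', 'small', 'how'] (min_width=15, slack=1)
Line 7: ['chemistry', 'cup', 'do'] (min_width=16, slack=0)
Line 8: ['adventures', 'word'] (min_width=15, slack=1)
Line 9: ['valley', 'stone'] (min_width=12, slack=4)
Line 10: ['mineral'] (min_width=7, slack=9)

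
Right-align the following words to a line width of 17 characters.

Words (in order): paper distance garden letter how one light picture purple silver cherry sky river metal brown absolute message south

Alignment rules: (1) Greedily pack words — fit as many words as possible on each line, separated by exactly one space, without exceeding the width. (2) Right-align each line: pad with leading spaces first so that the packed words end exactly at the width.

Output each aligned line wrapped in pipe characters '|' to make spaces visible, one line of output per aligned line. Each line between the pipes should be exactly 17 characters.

Line 1: ['paper', 'distance'] (min_width=14, slack=3)
Line 2: ['garden', 'letter', 'how'] (min_width=17, slack=0)
Line 3: ['one', 'light', 'picture'] (min_width=17, slack=0)
Line 4: ['purple', 'silver'] (min_width=13, slack=4)
Line 5: ['cherry', 'sky', 'river'] (min_width=16, slack=1)
Line 6: ['metal', 'brown'] (min_width=11, slack=6)
Line 7: ['absolute', 'message'] (min_width=16, slack=1)
Line 8: ['south'] (min_width=5, slack=12)

Answer: |   paper distance|
|garden letter how|
|one light picture|
|    purple silver|
| cherry sky river|
|      metal brown|
| absolute message|
|            south|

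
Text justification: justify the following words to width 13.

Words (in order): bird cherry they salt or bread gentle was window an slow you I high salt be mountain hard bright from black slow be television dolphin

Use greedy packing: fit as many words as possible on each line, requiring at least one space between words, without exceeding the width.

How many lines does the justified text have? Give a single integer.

Answer: 11

Derivation:
Line 1: ['bird', 'cherry'] (min_width=11, slack=2)
Line 2: ['they', 'salt', 'or'] (min_width=12, slack=1)
Line 3: ['bread', 'gentle'] (min_width=12, slack=1)
Line 4: ['was', 'window', 'an'] (min_width=13, slack=0)
Line 5: ['slow', 'you', 'I'] (min_width=10, slack=3)
Line 6: ['high', 'salt', 'be'] (min_width=12, slack=1)
Line 7: ['mountain', 'hard'] (min_width=13, slack=0)
Line 8: ['bright', 'from'] (min_width=11, slack=2)
Line 9: ['black', 'slow', 'be'] (min_width=13, slack=0)
Line 10: ['television'] (min_width=10, slack=3)
Line 11: ['dolphin'] (min_width=7, slack=6)
Total lines: 11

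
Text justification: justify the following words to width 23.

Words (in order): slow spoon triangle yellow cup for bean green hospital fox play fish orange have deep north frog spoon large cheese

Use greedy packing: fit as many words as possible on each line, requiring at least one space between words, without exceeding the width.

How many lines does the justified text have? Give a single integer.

Answer: 6

Derivation:
Line 1: ['slow', 'spoon', 'triangle'] (min_width=19, slack=4)
Line 2: ['yellow', 'cup', 'for', 'bean'] (min_width=19, slack=4)
Line 3: ['green', 'hospital', 'fox', 'play'] (min_width=23, slack=0)
Line 4: ['fish', 'orange', 'have', 'deep'] (min_width=21, slack=2)
Line 5: ['north', 'frog', 'spoon', 'large'] (min_width=22, slack=1)
Line 6: ['cheese'] (min_width=6, slack=17)
Total lines: 6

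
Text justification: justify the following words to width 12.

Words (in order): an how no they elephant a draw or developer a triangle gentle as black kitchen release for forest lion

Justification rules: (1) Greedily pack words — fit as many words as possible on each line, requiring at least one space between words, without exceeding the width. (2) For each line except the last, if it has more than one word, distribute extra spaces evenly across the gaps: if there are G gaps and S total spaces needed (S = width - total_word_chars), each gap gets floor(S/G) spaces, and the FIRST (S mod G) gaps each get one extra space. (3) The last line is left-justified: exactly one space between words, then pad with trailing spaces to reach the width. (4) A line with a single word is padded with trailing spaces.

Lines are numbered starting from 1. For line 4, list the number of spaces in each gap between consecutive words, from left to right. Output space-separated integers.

Line 1: ['an', 'how', 'no'] (min_width=9, slack=3)
Line 2: ['they'] (min_width=4, slack=8)
Line 3: ['elephant', 'a'] (min_width=10, slack=2)
Line 4: ['draw', 'or'] (min_width=7, slack=5)
Line 5: ['developer', 'a'] (min_width=11, slack=1)
Line 6: ['triangle'] (min_width=8, slack=4)
Line 7: ['gentle', 'as'] (min_width=9, slack=3)
Line 8: ['black'] (min_width=5, slack=7)
Line 9: ['kitchen'] (min_width=7, slack=5)
Line 10: ['release', 'for'] (min_width=11, slack=1)
Line 11: ['forest', 'lion'] (min_width=11, slack=1)

Answer: 6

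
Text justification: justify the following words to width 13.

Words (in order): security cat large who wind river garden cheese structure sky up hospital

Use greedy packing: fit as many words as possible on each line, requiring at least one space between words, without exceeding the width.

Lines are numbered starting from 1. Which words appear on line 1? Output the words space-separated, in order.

Answer: security cat

Derivation:
Line 1: ['security', 'cat'] (min_width=12, slack=1)
Line 2: ['large', 'who'] (min_width=9, slack=4)
Line 3: ['wind', 'river'] (min_width=10, slack=3)
Line 4: ['garden', 'cheese'] (min_width=13, slack=0)
Line 5: ['structure', 'sky'] (min_width=13, slack=0)
Line 6: ['up', 'hospital'] (min_width=11, slack=2)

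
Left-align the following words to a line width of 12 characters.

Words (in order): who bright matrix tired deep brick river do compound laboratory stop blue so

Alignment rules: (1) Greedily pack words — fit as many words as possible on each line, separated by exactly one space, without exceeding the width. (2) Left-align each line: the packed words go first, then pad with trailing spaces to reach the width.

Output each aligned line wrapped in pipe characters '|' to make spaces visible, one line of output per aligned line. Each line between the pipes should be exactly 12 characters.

Answer: |who bright  |
|matrix tired|
|deep brick  |
|river do    |
|compound    |
|laboratory  |
|stop blue so|

Derivation:
Line 1: ['who', 'bright'] (min_width=10, slack=2)
Line 2: ['matrix', 'tired'] (min_width=12, slack=0)
Line 3: ['deep', 'brick'] (min_width=10, slack=2)
Line 4: ['river', 'do'] (min_width=8, slack=4)
Line 5: ['compound'] (min_width=8, slack=4)
Line 6: ['laboratory'] (min_width=10, slack=2)
Line 7: ['stop', 'blue', 'so'] (min_width=12, slack=0)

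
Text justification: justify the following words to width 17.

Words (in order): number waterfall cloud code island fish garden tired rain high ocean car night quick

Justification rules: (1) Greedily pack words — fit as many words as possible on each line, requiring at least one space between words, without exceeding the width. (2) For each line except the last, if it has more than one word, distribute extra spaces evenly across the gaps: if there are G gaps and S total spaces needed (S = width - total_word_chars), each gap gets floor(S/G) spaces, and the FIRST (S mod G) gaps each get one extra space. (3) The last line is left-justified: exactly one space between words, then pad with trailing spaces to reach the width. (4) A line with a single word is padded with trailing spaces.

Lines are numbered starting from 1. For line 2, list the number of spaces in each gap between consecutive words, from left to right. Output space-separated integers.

Answer: 1 1

Derivation:
Line 1: ['number', 'waterfall'] (min_width=16, slack=1)
Line 2: ['cloud', 'code', 'island'] (min_width=17, slack=0)
Line 3: ['fish', 'garden', 'tired'] (min_width=17, slack=0)
Line 4: ['rain', 'high', 'ocean'] (min_width=15, slack=2)
Line 5: ['car', 'night', 'quick'] (min_width=15, slack=2)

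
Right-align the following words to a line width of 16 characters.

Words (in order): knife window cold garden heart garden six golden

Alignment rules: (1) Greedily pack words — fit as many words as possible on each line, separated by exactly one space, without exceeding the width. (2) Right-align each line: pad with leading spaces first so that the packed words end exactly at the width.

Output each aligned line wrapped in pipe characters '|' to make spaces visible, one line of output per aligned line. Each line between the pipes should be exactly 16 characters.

Line 1: ['knife', 'window'] (min_width=12, slack=4)
Line 2: ['cold', 'garden'] (min_width=11, slack=5)
Line 3: ['heart', 'garden', 'six'] (min_width=16, slack=0)
Line 4: ['golden'] (min_width=6, slack=10)

Answer: |    knife window|
|     cold garden|
|heart garden six|
|          golden|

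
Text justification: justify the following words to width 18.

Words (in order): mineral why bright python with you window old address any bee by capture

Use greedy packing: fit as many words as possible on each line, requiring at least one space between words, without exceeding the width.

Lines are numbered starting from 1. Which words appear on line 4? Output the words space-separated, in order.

Answer: any bee by capture

Derivation:
Line 1: ['mineral', 'why', 'bright'] (min_width=18, slack=0)
Line 2: ['python', 'with', 'you'] (min_width=15, slack=3)
Line 3: ['window', 'old', 'address'] (min_width=18, slack=0)
Line 4: ['any', 'bee', 'by', 'capture'] (min_width=18, slack=0)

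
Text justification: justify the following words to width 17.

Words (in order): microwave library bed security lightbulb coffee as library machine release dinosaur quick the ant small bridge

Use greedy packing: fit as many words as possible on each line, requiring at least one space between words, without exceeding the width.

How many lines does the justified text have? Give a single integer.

Line 1: ['microwave', 'library'] (min_width=17, slack=0)
Line 2: ['bed', 'security'] (min_width=12, slack=5)
Line 3: ['lightbulb', 'coffee'] (min_width=16, slack=1)
Line 4: ['as', 'library'] (min_width=10, slack=7)
Line 5: ['machine', 'release'] (min_width=15, slack=2)
Line 6: ['dinosaur', 'quick'] (min_width=14, slack=3)
Line 7: ['the', 'ant', 'small'] (min_width=13, slack=4)
Line 8: ['bridge'] (min_width=6, slack=11)
Total lines: 8

Answer: 8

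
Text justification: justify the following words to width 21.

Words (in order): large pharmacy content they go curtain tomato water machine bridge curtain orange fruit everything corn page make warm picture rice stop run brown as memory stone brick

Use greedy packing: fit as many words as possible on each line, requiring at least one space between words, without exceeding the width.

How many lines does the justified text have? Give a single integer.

Answer: 9

Derivation:
Line 1: ['large', 'pharmacy'] (min_width=14, slack=7)
Line 2: ['content', 'they', 'go'] (min_width=15, slack=6)
Line 3: ['curtain', 'tomato', 'water'] (min_width=20, slack=1)
Line 4: ['machine', 'bridge'] (min_width=14, slack=7)
Line 5: ['curtain', 'orange', 'fruit'] (min_width=20, slack=1)
Line 6: ['everything', 'corn', 'page'] (min_width=20, slack=1)
Line 7: ['make', 'warm', 'picture'] (min_width=17, slack=4)
Line 8: ['rice', 'stop', 'run', 'brown'] (min_width=19, slack=2)
Line 9: ['as', 'memory', 'stone', 'brick'] (min_width=21, slack=0)
Total lines: 9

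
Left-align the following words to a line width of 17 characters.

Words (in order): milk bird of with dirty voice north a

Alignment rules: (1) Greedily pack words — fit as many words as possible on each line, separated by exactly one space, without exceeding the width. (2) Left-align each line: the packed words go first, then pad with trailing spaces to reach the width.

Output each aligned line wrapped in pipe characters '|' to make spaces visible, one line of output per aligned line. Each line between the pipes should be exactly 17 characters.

Line 1: ['milk', 'bird', 'of', 'with'] (min_width=17, slack=0)
Line 2: ['dirty', 'voice', 'north'] (min_width=17, slack=0)
Line 3: ['a'] (min_width=1, slack=16)

Answer: |milk bird of with|
|dirty voice north|
|a                |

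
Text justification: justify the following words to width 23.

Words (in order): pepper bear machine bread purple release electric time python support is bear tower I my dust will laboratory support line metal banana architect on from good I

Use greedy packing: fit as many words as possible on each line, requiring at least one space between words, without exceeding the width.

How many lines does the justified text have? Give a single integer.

Answer: 8

Derivation:
Line 1: ['pepper', 'bear', 'machine'] (min_width=19, slack=4)
Line 2: ['bread', 'purple', 'release'] (min_width=20, slack=3)
Line 3: ['electric', 'time', 'python'] (min_width=20, slack=3)
Line 4: ['support', 'is', 'bear', 'tower', 'I'] (min_width=23, slack=0)
Line 5: ['my', 'dust', 'will', 'laboratory'] (min_width=23, slack=0)
Line 6: ['support', 'line', 'metal'] (min_width=18, slack=5)
Line 7: ['banana', 'architect', 'on'] (min_width=19, slack=4)
Line 8: ['from', 'good', 'I'] (min_width=11, slack=12)
Total lines: 8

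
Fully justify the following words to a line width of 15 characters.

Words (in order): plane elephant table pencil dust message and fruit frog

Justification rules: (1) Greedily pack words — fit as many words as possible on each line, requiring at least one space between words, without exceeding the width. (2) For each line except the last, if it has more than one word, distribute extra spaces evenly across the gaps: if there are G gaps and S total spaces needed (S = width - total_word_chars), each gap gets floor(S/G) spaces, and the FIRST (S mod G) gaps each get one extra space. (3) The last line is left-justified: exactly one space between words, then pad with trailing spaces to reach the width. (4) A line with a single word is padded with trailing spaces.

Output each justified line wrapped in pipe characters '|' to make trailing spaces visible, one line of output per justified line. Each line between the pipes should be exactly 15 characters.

Line 1: ['plane', 'elephant'] (min_width=14, slack=1)
Line 2: ['table', 'pencil'] (min_width=12, slack=3)
Line 3: ['dust', 'message'] (min_width=12, slack=3)
Line 4: ['and', 'fruit', 'frog'] (min_width=14, slack=1)

Answer: |plane  elephant|
|table    pencil|
|dust    message|
|and fruit frog |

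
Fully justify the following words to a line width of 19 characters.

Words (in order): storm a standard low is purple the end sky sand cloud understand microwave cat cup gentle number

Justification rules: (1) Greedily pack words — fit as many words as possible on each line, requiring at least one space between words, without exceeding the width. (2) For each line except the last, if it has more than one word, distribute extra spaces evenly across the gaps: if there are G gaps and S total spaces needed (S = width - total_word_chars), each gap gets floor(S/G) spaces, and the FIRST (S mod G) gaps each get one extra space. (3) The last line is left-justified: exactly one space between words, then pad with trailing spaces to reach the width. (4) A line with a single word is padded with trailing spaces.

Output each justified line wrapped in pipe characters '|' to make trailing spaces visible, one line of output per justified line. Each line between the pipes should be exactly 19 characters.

Answer: |storm   a  standard|
|low  is  purple the|
|end  sky sand cloud|
|understand         |
|microwave  cat  cup|
|gentle number      |

Derivation:
Line 1: ['storm', 'a', 'standard'] (min_width=16, slack=3)
Line 2: ['low', 'is', 'purple', 'the'] (min_width=17, slack=2)
Line 3: ['end', 'sky', 'sand', 'cloud'] (min_width=18, slack=1)
Line 4: ['understand'] (min_width=10, slack=9)
Line 5: ['microwave', 'cat', 'cup'] (min_width=17, slack=2)
Line 6: ['gentle', 'number'] (min_width=13, slack=6)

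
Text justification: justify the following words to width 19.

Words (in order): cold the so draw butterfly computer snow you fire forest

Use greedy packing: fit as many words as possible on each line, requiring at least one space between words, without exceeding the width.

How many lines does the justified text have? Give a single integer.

Answer: 4

Derivation:
Line 1: ['cold', 'the', 'so', 'draw'] (min_width=16, slack=3)
Line 2: ['butterfly', 'computer'] (min_width=18, slack=1)
Line 3: ['snow', 'you', 'fire'] (min_width=13, slack=6)
Line 4: ['forest'] (min_width=6, slack=13)
Total lines: 4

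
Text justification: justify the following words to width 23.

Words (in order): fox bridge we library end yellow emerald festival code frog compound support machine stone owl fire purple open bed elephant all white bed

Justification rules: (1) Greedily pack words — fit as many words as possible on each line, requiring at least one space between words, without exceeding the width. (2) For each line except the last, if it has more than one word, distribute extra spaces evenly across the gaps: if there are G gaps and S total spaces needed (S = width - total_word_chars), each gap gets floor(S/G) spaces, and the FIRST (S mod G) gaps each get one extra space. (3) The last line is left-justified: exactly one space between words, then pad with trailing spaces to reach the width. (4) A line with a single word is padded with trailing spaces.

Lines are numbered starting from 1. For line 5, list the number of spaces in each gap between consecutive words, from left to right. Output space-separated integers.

Answer: 2 1 1

Derivation:
Line 1: ['fox', 'bridge', 'we', 'library'] (min_width=21, slack=2)
Line 2: ['end', 'yellow', 'emerald'] (min_width=18, slack=5)
Line 3: ['festival', 'code', 'frog'] (min_width=18, slack=5)
Line 4: ['compound', 'support'] (min_width=16, slack=7)
Line 5: ['machine', 'stone', 'owl', 'fire'] (min_width=22, slack=1)
Line 6: ['purple', 'open', 'bed'] (min_width=15, slack=8)
Line 7: ['elephant', 'all', 'white', 'bed'] (min_width=22, slack=1)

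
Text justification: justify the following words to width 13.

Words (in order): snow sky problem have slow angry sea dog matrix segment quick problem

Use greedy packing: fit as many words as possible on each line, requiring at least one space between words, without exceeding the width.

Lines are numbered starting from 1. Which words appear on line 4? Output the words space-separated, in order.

Line 1: ['snow', 'sky'] (min_width=8, slack=5)
Line 2: ['problem', 'have'] (min_width=12, slack=1)
Line 3: ['slow', 'angry'] (min_width=10, slack=3)
Line 4: ['sea', 'dog'] (min_width=7, slack=6)
Line 5: ['matrix'] (min_width=6, slack=7)
Line 6: ['segment', 'quick'] (min_width=13, slack=0)
Line 7: ['problem'] (min_width=7, slack=6)

Answer: sea dog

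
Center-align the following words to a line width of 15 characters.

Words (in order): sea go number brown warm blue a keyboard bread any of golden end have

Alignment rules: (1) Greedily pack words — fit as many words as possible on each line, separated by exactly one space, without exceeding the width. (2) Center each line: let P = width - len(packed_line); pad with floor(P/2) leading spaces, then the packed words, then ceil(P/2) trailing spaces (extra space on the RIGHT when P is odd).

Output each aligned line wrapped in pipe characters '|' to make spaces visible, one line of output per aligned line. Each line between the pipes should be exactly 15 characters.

Line 1: ['sea', 'go', 'number'] (min_width=13, slack=2)
Line 2: ['brown', 'warm', 'blue'] (min_width=15, slack=0)
Line 3: ['a', 'keyboard'] (min_width=10, slack=5)
Line 4: ['bread', 'any', 'of'] (min_width=12, slack=3)
Line 5: ['golden', 'end', 'have'] (min_width=15, slack=0)

Answer: | sea go number |
|brown warm blue|
|  a keyboard   |
| bread any of  |
|golden end have|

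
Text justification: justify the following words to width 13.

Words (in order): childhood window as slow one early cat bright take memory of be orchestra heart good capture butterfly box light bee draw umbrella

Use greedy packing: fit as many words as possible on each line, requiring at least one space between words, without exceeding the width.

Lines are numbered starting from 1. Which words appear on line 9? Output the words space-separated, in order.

Answer: capture

Derivation:
Line 1: ['childhood'] (min_width=9, slack=4)
Line 2: ['window', 'as'] (min_width=9, slack=4)
Line 3: ['slow', 'one'] (min_width=8, slack=5)
Line 4: ['early', 'cat'] (min_width=9, slack=4)
Line 5: ['bright', 'take'] (min_width=11, slack=2)
Line 6: ['memory', 'of', 'be'] (min_width=12, slack=1)
Line 7: ['orchestra'] (min_width=9, slack=4)
Line 8: ['heart', 'good'] (min_width=10, slack=3)
Line 9: ['capture'] (min_width=7, slack=6)
Line 10: ['butterfly', 'box'] (min_width=13, slack=0)
Line 11: ['light', 'bee'] (min_width=9, slack=4)
Line 12: ['draw', 'umbrella'] (min_width=13, slack=0)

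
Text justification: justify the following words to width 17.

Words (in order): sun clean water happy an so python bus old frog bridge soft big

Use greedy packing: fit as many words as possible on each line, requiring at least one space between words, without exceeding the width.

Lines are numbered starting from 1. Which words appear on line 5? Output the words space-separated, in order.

Answer: big

Derivation:
Line 1: ['sun', 'clean', 'water'] (min_width=15, slack=2)
Line 2: ['happy', 'an', 'so'] (min_width=11, slack=6)
Line 3: ['python', 'bus', 'old'] (min_width=14, slack=3)
Line 4: ['frog', 'bridge', 'soft'] (min_width=16, slack=1)
Line 5: ['big'] (min_width=3, slack=14)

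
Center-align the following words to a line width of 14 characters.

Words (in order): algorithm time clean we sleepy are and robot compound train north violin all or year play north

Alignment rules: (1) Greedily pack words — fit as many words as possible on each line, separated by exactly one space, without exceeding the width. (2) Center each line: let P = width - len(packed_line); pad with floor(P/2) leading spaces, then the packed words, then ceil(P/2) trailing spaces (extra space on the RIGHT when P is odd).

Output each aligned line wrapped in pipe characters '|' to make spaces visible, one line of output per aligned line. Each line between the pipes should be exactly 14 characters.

Answer: |algorithm time|
|   clean we   |
|sleepy are and|
|robot compound|
| train north  |
|violin all or |
|  year play   |
|    north     |

Derivation:
Line 1: ['algorithm', 'time'] (min_width=14, slack=0)
Line 2: ['clean', 'we'] (min_width=8, slack=6)
Line 3: ['sleepy', 'are', 'and'] (min_width=14, slack=0)
Line 4: ['robot', 'compound'] (min_width=14, slack=0)
Line 5: ['train', 'north'] (min_width=11, slack=3)
Line 6: ['violin', 'all', 'or'] (min_width=13, slack=1)
Line 7: ['year', 'play'] (min_width=9, slack=5)
Line 8: ['north'] (min_width=5, slack=9)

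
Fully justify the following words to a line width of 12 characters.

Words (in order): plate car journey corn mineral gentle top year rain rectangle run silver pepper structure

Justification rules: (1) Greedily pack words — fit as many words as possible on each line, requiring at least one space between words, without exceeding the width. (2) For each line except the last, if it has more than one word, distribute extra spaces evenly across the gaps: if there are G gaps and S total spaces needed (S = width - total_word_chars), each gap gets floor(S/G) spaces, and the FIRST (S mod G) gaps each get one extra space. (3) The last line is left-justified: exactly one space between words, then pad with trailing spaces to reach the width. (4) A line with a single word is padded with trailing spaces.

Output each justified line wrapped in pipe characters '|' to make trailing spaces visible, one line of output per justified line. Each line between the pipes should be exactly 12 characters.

Answer: |plate    car|
|journey corn|
|mineral     |
|gentle   top|
|year    rain|
|rectangle   |
|run   silver|
|pepper      |
|structure   |

Derivation:
Line 1: ['plate', 'car'] (min_width=9, slack=3)
Line 2: ['journey', 'corn'] (min_width=12, slack=0)
Line 3: ['mineral'] (min_width=7, slack=5)
Line 4: ['gentle', 'top'] (min_width=10, slack=2)
Line 5: ['year', 'rain'] (min_width=9, slack=3)
Line 6: ['rectangle'] (min_width=9, slack=3)
Line 7: ['run', 'silver'] (min_width=10, slack=2)
Line 8: ['pepper'] (min_width=6, slack=6)
Line 9: ['structure'] (min_width=9, slack=3)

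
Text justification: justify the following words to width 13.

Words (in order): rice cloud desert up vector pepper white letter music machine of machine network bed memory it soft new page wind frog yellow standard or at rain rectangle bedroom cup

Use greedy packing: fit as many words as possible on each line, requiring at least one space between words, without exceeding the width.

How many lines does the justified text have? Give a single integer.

Line 1: ['rice', 'cloud'] (min_width=10, slack=3)
Line 2: ['desert', 'up'] (min_width=9, slack=4)
Line 3: ['vector', 'pepper'] (min_width=13, slack=0)
Line 4: ['white', 'letter'] (min_width=12, slack=1)
Line 5: ['music', 'machine'] (min_width=13, slack=0)
Line 6: ['of', 'machine'] (min_width=10, slack=3)
Line 7: ['network', 'bed'] (min_width=11, slack=2)
Line 8: ['memory', 'it'] (min_width=9, slack=4)
Line 9: ['soft', 'new', 'page'] (min_width=13, slack=0)
Line 10: ['wind', 'frog'] (min_width=9, slack=4)
Line 11: ['yellow'] (min_width=6, slack=7)
Line 12: ['standard', 'or'] (min_width=11, slack=2)
Line 13: ['at', 'rain'] (min_width=7, slack=6)
Line 14: ['rectangle'] (min_width=9, slack=4)
Line 15: ['bedroom', 'cup'] (min_width=11, slack=2)
Total lines: 15

Answer: 15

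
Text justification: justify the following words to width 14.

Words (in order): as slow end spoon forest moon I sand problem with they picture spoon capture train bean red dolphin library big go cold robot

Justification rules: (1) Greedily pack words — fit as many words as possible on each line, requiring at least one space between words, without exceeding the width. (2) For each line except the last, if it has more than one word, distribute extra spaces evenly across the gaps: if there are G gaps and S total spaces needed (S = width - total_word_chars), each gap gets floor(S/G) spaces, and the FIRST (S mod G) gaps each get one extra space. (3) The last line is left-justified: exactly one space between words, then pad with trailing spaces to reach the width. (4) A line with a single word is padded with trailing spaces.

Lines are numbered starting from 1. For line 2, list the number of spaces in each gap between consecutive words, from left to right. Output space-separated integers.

Line 1: ['as', 'slow', 'end'] (min_width=11, slack=3)
Line 2: ['spoon', 'forest'] (min_width=12, slack=2)
Line 3: ['moon', 'I', 'sand'] (min_width=11, slack=3)
Line 4: ['problem', 'with'] (min_width=12, slack=2)
Line 5: ['they', 'picture'] (min_width=12, slack=2)
Line 6: ['spoon', 'capture'] (min_width=13, slack=1)
Line 7: ['train', 'bean', 'red'] (min_width=14, slack=0)
Line 8: ['dolphin'] (min_width=7, slack=7)
Line 9: ['library', 'big', 'go'] (min_width=14, slack=0)
Line 10: ['cold', 'robot'] (min_width=10, slack=4)

Answer: 3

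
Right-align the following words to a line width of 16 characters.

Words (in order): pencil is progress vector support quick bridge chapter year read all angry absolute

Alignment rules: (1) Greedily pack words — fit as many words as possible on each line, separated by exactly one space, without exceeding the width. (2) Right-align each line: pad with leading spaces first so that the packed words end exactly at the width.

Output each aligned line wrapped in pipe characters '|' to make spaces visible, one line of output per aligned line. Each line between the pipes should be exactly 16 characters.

Answer: |       pencil is|
| progress vector|
|   support quick|
|  bridge chapter|
|   year read all|
|  angry absolute|

Derivation:
Line 1: ['pencil', 'is'] (min_width=9, slack=7)
Line 2: ['progress', 'vector'] (min_width=15, slack=1)
Line 3: ['support', 'quick'] (min_width=13, slack=3)
Line 4: ['bridge', 'chapter'] (min_width=14, slack=2)
Line 5: ['year', 'read', 'all'] (min_width=13, slack=3)
Line 6: ['angry', 'absolute'] (min_width=14, slack=2)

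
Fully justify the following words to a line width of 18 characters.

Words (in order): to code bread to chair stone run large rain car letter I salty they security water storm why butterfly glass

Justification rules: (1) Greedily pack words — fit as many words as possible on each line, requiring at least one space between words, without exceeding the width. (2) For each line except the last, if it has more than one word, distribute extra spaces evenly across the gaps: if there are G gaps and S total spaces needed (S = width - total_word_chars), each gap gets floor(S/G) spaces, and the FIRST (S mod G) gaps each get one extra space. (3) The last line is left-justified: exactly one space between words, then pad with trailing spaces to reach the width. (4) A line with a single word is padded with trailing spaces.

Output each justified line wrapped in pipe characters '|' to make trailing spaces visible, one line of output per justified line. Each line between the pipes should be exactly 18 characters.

Line 1: ['to', 'code', 'bread', 'to'] (min_width=16, slack=2)
Line 2: ['chair', 'stone', 'run'] (min_width=15, slack=3)
Line 3: ['large', 'rain', 'car'] (min_width=14, slack=4)
Line 4: ['letter', 'I', 'salty'] (min_width=14, slack=4)
Line 5: ['they', 'security'] (min_width=13, slack=5)
Line 6: ['water', 'storm', 'why'] (min_width=15, slack=3)
Line 7: ['butterfly', 'glass'] (min_width=15, slack=3)

Answer: |to  code  bread to|
|chair   stone  run|
|large   rain   car|
|letter   I   salty|
|they      security|
|water   storm  why|
|butterfly glass   |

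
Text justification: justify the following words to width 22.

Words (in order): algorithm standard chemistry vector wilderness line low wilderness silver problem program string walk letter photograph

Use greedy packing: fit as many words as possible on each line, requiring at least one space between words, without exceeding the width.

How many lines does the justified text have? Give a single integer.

Answer: 6

Derivation:
Line 1: ['algorithm', 'standard'] (min_width=18, slack=4)
Line 2: ['chemistry', 'vector'] (min_width=16, slack=6)
Line 3: ['wilderness', 'line', 'low'] (min_width=19, slack=3)
Line 4: ['wilderness', 'silver'] (min_width=17, slack=5)
Line 5: ['problem', 'program', 'string'] (min_width=22, slack=0)
Line 6: ['walk', 'letter', 'photograph'] (min_width=22, slack=0)
Total lines: 6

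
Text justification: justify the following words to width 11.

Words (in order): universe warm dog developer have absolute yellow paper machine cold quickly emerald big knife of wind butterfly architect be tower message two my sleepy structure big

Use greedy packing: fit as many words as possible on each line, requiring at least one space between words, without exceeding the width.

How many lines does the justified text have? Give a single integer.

Line 1: ['universe'] (min_width=8, slack=3)
Line 2: ['warm', 'dog'] (min_width=8, slack=3)
Line 3: ['developer'] (min_width=9, slack=2)
Line 4: ['have'] (min_width=4, slack=7)
Line 5: ['absolute'] (min_width=8, slack=3)
Line 6: ['yellow'] (min_width=6, slack=5)
Line 7: ['paper'] (min_width=5, slack=6)
Line 8: ['machine'] (min_width=7, slack=4)
Line 9: ['cold'] (min_width=4, slack=7)
Line 10: ['quickly'] (min_width=7, slack=4)
Line 11: ['emerald', 'big'] (min_width=11, slack=0)
Line 12: ['knife', 'of'] (min_width=8, slack=3)
Line 13: ['wind'] (min_width=4, slack=7)
Line 14: ['butterfly'] (min_width=9, slack=2)
Line 15: ['architect'] (min_width=9, slack=2)
Line 16: ['be', 'tower'] (min_width=8, slack=3)
Line 17: ['message', 'two'] (min_width=11, slack=0)
Line 18: ['my', 'sleepy'] (min_width=9, slack=2)
Line 19: ['structure'] (min_width=9, slack=2)
Line 20: ['big'] (min_width=3, slack=8)
Total lines: 20

Answer: 20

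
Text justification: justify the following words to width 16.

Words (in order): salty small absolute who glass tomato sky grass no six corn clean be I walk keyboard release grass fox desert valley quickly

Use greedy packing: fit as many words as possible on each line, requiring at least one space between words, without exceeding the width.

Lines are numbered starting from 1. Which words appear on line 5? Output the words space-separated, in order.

Answer: corn clean be I

Derivation:
Line 1: ['salty', 'small'] (min_width=11, slack=5)
Line 2: ['absolute', 'who'] (min_width=12, slack=4)
Line 3: ['glass', 'tomato', 'sky'] (min_width=16, slack=0)
Line 4: ['grass', 'no', 'six'] (min_width=12, slack=4)
Line 5: ['corn', 'clean', 'be', 'I'] (min_width=15, slack=1)
Line 6: ['walk', 'keyboard'] (min_width=13, slack=3)
Line 7: ['release', 'grass'] (min_width=13, slack=3)
Line 8: ['fox', 'desert'] (min_width=10, slack=6)
Line 9: ['valley', 'quickly'] (min_width=14, slack=2)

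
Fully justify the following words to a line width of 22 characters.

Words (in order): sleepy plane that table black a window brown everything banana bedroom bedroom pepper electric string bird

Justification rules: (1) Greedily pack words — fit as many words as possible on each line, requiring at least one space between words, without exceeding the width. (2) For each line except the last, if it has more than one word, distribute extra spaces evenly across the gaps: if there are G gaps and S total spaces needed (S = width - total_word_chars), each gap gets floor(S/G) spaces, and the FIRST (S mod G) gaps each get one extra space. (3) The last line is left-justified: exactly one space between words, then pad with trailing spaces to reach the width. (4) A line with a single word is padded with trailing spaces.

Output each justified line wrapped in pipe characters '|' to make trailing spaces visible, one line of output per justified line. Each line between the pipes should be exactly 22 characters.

Line 1: ['sleepy', 'plane', 'that'] (min_width=17, slack=5)
Line 2: ['table', 'black', 'a', 'window'] (min_width=20, slack=2)
Line 3: ['brown', 'everything'] (min_width=16, slack=6)
Line 4: ['banana', 'bedroom', 'bedroom'] (min_width=22, slack=0)
Line 5: ['pepper', 'electric', 'string'] (min_width=22, slack=0)
Line 6: ['bird'] (min_width=4, slack=18)

Answer: |sleepy    plane   that|
|table  black  a window|
|brown       everything|
|banana bedroom bedroom|
|pepper electric string|
|bird                  |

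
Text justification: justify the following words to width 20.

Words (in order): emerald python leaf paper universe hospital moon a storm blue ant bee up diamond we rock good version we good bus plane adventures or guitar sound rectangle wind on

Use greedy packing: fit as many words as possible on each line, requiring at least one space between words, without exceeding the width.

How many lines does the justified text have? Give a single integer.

Answer: 9

Derivation:
Line 1: ['emerald', 'python', 'leaf'] (min_width=19, slack=1)
Line 2: ['paper', 'universe'] (min_width=14, slack=6)
Line 3: ['hospital', 'moon', 'a'] (min_width=15, slack=5)
Line 4: ['storm', 'blue', 'ant', 'bee'] (min_width=18, slack=2)
Line 5: ['up', 'diamond', 'we', 'rock'] (min_width=18, slack=2)
Line 6: ['good', 'version', 'we', 'good'] (min_width=20, slack=0)
Line 7: ['bus', 'plane', 'adventures'] (min_width=20, slack=0)
Line 8: ['or', 'guitar', 'sound'] (min_width=15, slack=5)
Line 9: ['rectangle', 'wind', 'on'] (min_width=17, slack=3)
Total lines: 9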